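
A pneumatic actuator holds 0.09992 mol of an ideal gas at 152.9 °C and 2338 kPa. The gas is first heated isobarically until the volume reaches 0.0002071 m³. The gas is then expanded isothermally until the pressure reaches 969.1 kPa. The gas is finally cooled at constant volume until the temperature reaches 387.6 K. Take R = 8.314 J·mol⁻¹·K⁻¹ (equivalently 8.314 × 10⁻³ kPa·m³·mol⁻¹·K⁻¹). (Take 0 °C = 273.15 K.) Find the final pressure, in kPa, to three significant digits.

P₄ ≈ 644 kPa

Convert: T₁ = 426.0 K.
From PV = nRT: V₁ = nRT₁/P₁ = 0.0001514 m³.
Isobaric, so V/T is constant: P₂ = P₁; T₂ = T₁·(V₂/V₁) = 582.9 K.
T constant ⇒ Boyle's law P V = const: T₃ = T₂; V₃ = V₂·(P₂/P₃) = 0.0004996 m³.
V constant ⇒ P ∝ T: V₄ = V₃; P₄ = P₃·(T₄/T₃) = 644.5 kPa.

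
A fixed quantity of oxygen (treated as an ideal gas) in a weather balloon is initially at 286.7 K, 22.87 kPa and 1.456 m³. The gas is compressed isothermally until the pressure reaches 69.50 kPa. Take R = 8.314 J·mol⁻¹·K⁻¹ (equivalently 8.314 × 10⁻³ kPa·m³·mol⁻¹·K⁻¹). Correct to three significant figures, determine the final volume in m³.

Isothermal, so P V is constant: T₂ = T₁; V₂ = V₁·(P₁/P₂) = 0.4791 m³.

V₂ ≈ 0.479 m³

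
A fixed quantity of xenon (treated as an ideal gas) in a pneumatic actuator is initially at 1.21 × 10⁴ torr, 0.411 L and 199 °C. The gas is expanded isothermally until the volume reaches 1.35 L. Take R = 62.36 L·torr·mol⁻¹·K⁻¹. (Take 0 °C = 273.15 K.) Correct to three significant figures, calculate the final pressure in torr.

P₂ ≈ 3.68e+03 torr

Convert: T₁ = 472.1 K.
T constant ⇒ Boyle's law P V = const: T₂ = T₁; P₂ = P₁·(V₁/V₂) = 3684 torr.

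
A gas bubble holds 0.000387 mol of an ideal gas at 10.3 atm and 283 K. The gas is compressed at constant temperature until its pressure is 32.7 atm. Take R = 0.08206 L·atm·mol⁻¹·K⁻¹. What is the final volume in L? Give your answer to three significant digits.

From PV = nRT: V₁ = nRT₁/P₁ = 0.0008726 L.
T constant ⇒ Boyle's law P V = const: T₂ = T₁; V₂ = V₁·(P₁/P₂) = 0.0002748 L.

V₂ ≈ 0.000275 L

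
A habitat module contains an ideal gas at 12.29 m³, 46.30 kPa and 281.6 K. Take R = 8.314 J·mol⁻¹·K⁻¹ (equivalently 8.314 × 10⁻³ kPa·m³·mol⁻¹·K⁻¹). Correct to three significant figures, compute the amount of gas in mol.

n ≈ 243 mol

PV = nRT ⇒ n = PV/(RT) = (46.30 × 12.29) / (8.314 × 10⁻³ × 281.6)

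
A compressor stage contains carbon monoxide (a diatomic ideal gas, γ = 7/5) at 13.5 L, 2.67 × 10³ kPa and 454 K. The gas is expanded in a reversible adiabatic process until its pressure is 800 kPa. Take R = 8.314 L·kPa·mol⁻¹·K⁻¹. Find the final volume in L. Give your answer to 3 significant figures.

V₂ ≈ 31.9 L

Adiabatic (γ = 7/5), T V^(γ−1) and P V^γ constant: T₂ = T₁·(P₂/P₁)^((γ−1)/γ) = 321.7 K; V₂ = V₁·(P₁/P₂)^(1/γ) = 31.93 L.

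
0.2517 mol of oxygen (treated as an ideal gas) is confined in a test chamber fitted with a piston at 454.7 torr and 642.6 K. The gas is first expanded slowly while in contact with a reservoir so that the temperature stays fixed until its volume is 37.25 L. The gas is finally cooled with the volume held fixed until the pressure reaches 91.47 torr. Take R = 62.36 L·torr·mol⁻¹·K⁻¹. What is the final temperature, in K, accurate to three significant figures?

From PV = nRT: V₁ = nRT₁/P₁ = 22.18 L.
Isothermal, so P V is constant: T₂ = T₁; P₂ = P₁·(V₁/V₂) = 270.8 torr.
V constant ⇒ P ∝ T: V₃ = V₂; T₃ = T₂·(P₃/P₂) = 217.1 K.

T₃ ≈ 217 K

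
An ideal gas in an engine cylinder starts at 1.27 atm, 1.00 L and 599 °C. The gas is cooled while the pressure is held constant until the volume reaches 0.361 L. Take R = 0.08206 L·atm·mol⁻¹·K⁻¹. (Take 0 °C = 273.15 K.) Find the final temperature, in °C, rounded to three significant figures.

T₂ ≈ 41.7 °C

Convert: T₁ = 872.1 K.
P constant ⇒ V ∝ T: P₂ = P₁; T₂ = T₁·(V₂/V₁) = 314.8 K.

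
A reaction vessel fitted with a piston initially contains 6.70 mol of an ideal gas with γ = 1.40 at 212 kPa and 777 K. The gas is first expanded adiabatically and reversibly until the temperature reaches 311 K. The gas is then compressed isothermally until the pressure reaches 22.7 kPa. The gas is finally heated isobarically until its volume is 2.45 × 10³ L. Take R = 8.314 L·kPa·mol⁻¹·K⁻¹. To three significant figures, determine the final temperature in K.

T₄ ≈ 998 K

From PV = nRT: V₁ = nRT₁/P₁ = 204.2 L.
Reversible adiabatic, γ = 1.40: P₂ = P₁·(T₂/T₁)^(γ/(γ−1)) = 8.600 kPa; V₂ = V₁·(T₁/T₂)^(1/(γ−1)) = 2014 L.
T constant ⇒ Boyle's law P V = const: T₃ = T₂; V₃ = V₂·(P₂/P₃) = 763.2 L.
Isobaric, so V/T is constant: P₄ = P₃; T₄ = T₃·(V₄/V₃) = 998.4 K.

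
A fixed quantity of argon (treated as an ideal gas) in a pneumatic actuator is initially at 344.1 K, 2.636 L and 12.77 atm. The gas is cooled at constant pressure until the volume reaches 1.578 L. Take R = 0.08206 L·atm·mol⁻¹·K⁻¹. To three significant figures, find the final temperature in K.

T₂ ≈ 206 K

P constant ⇒ V ∝ T: P₂ = P₁; T₂ = T₁·(V₂/V₁) = 206.0 K.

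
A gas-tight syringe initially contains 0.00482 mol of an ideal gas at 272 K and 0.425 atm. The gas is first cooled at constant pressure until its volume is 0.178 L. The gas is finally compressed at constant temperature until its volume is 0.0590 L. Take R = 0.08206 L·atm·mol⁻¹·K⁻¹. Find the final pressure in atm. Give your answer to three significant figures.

P₃ ≈ 1.28 atm

From PV = nRT: V₁ = nRT₁/P₁ = 0.2531 L.
P constant ⇒ V ∝ T: P₂ = P₁; T₂ = T₁·(V₂/V₁) = 191.3 K.
T constant ⇒ Boyle's law P V = const: T₃ = T₂; P₃ = P₂·(V₂/V₃) = 1.282 atm.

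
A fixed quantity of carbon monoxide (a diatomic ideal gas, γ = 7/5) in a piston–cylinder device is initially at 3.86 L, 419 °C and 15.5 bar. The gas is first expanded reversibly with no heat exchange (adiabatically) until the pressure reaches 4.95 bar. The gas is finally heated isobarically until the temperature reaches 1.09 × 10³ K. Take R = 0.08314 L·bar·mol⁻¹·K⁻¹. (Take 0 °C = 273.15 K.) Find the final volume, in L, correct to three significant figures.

Convert: T₁ = 692.1 K.
Adiabatic (γ = 7/5), T V^(γ−1) and P V^γ constant: T₂ = T₁·(P₂/P₁)^((γ−1)/γ) = 499.5 K; V₂ = V₁·(P₁/P₂)^(1/γ) = 8.723 L.
P constant ⇒ V ∝ T: P₃ = P₂; V₃ = V₂·(T₃/T₂) = 19.03 L.

V₃ ≈ 19.0 L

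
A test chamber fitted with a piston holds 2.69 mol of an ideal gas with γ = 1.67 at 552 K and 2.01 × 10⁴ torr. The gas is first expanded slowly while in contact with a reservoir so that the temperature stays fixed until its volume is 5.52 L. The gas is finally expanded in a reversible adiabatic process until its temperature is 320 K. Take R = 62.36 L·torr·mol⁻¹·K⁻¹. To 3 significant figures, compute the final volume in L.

From PV = nRT: V₁ = nRT₁/P₁ = 4.607 L.
T constant ⇒ Boyle's law P V = const: T₂ = T₁; P₂ = P₁·(V₁/V₂) = 1.677e+04 torr.
Reversible adiabatic, γ = 1.67: P₃ = P₂·(T₃/T₂)^(γ/(γ−1)) = 4310 torr; V₃ = V₂·(T₂/T₃)^(1/(γ−1)) = 12.46 L.

V₃ ≈ 12.5 L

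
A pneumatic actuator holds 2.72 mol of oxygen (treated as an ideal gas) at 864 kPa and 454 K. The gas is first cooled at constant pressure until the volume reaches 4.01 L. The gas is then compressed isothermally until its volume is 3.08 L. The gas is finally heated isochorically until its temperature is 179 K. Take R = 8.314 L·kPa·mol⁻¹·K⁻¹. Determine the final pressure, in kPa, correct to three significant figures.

From PV = nRT: V₁ = nRT₁/P₁ = 11.88 L.
Isobaric, so V/T is constant: P₂ = P₁; T₂ = T₁·(V₂/V₁) = 153.2 K.
Isothermal, so P V is constant: T₃ = T₂; P₃ = P₂·(V₂/V₃) = 1125 kPa.
V constant ⇒ P ∝ T: V₄ = V₃; P₄ = P₃·(T₄/T₃) = 1314 kPa.

P₄ ≈ 1.31e+03 kPa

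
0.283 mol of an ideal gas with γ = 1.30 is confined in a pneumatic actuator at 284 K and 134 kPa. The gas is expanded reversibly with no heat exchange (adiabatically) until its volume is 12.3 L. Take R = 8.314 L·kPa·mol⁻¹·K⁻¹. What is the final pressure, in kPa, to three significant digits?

From PV = nRT: V₁ = nRT₁/P₁ = 4.987 L.
Reversible adiabatic, γ = 1.30: T₂ = T₁·(V₁/V₂)^(γ−1) = 216.6 K; P₂ = P₁·(V₁/V₂)^γ = 41.44 kPa.

P₂ ≈ 41.4 kPa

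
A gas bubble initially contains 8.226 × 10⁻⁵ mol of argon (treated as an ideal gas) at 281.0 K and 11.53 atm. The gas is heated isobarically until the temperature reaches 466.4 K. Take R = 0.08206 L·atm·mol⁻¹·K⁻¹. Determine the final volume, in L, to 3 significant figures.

V₂ ≈ 0.000273 L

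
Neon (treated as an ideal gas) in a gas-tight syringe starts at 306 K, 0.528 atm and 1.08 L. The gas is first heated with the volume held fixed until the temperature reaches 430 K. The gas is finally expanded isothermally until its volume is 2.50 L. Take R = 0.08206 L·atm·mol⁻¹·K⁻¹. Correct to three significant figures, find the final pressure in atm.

P₃ ≈ 0.321 atm

V constant ⇒ P ∝ T: V₂ = V₁; P₂ = P₁·(T₂/T₁) = 0.7420 atm.
T constant ⇒ Boyle's law P V = const: T₃ = T₂; P₃ = P₂·(V₂/V₃) = 0.3205 atm.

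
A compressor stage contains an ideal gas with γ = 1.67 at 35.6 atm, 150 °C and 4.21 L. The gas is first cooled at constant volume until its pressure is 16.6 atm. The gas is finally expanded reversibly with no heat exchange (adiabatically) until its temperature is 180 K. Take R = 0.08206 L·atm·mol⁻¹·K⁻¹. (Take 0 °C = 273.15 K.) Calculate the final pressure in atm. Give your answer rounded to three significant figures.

P₃ ≈ 13.2 atm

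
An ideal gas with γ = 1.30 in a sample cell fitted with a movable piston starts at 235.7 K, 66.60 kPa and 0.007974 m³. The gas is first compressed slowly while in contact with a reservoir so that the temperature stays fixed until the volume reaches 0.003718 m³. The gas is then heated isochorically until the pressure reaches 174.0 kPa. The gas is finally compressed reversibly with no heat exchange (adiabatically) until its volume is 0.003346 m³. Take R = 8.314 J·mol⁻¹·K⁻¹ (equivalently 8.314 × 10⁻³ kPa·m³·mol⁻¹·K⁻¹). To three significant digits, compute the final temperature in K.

T₄ ≈ 296 K

Isothermal, so P V is constant: T₂ = T₁; P₂ = P₁·(V₁/V₂) = 142.8 kPa.
V constant ⇒ P ∝ T: V₃ = V₂; T₃ = T₂·(P₃/P₂) = 287.1 K.
Adiabatic (γ = 1.30), T V^(γ−1) and P V^γ constant: T₄ = T₃·(V₃/V₄)^(γ−1) = 296.3 K; P₄ = P₃·(V₃/V₄)^γ = 199.6 kPa.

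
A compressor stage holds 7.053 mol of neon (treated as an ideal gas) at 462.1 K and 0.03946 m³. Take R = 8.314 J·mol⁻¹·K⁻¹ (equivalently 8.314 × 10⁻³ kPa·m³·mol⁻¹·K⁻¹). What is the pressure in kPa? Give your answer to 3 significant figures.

PV = nRT ⇒ P = nRT/V = (7.053 × 8.314 × 10⁻³ × 462.1) / 0.03946

P ≈ 687 kPa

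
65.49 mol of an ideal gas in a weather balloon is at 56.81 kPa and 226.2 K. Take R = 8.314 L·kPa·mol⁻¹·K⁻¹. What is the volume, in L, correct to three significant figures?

PV = nRT ⇒ V = nRT/P = (65.49 × 8.314 × 226.2) / 56.81

V ≈ 2.17e+03 L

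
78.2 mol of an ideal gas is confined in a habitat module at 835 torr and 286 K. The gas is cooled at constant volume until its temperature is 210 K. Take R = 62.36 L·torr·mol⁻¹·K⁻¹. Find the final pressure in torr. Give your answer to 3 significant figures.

P₂ ≈ 613 torr

From PV = nRT: V₁ = nRT₁/P₁ = 1670 L.
V constant ⇒ P ∝ T: V₂ = V₁; P₂ = P₁·(T₂/T₁) = 613.1 torr.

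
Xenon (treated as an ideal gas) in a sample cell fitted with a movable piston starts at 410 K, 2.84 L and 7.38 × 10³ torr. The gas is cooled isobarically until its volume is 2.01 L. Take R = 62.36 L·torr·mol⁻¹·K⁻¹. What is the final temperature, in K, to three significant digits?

T₂ ≈ 290 K

P constant ⇒ V ∝ T: P₂ = P₁; T₂ = T₁·(V₂/V₁) = 290.2 K.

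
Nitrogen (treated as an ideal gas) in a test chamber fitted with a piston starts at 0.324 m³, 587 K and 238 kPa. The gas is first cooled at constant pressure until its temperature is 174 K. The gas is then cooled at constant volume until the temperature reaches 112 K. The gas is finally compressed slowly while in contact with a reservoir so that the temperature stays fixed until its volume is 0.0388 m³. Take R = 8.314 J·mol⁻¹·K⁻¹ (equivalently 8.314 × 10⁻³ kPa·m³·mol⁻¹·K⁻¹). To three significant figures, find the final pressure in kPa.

P₄ ≈ 379 kPa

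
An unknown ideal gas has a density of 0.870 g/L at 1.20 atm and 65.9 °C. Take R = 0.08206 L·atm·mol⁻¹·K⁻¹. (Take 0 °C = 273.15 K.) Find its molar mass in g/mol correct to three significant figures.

M ≈ 20.2 g/mol

ρ = PM/(RT) ⇒ M = ρRT/P = (0.870 × 0.08206 × 339.0) / 1.20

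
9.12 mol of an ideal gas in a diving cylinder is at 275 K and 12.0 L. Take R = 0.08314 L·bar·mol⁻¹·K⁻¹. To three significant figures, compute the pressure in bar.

PV = nRT ⇒ P = nRT/V = (9.12 × 0.08314 × 275) / 12.0

P ≈ 17.4 bar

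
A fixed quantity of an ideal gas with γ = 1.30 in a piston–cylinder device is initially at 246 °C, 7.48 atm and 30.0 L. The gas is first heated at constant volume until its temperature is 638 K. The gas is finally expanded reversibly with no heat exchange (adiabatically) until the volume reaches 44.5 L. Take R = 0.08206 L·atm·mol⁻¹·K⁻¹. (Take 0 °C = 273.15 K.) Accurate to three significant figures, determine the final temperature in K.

Convert: T₁ = 519.1 K.
V constant ⇒ P ∝ T: V₂ = V₁; P₂ = P₁·(T₂/T₁) = 9.192 atm.
Adiabatic (γ = 1.30), T V^(γ−1) and P V^γ constant: T₃ = T₂·(V₂/V₃)^(γ−1) = 566.8 K; P₃ = P₂·(V₂/V₃)^γ = 5.506 atm.

T₃ ≈ 567 K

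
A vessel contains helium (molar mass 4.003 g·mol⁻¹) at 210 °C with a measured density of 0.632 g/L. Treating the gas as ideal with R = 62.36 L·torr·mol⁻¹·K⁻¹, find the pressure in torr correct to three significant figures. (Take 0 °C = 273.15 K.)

P ≈ 4.76e+03 torr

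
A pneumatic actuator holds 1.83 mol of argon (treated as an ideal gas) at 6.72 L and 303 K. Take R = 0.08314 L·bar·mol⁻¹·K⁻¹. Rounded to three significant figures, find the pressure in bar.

PV = nRT ⇒ P = nRT/V = (1.83 × 0.08314 × 303) / 6.72

P ≈ 6.86 bar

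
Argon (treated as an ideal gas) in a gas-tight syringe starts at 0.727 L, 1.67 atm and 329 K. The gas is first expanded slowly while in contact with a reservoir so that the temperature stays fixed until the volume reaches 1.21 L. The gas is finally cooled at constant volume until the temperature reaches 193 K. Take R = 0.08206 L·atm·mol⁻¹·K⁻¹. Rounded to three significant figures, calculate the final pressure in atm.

T constant ⇒ Boyle's law P V = const: T₂ = T₁; P₂ = P₁·(V₁/V₂) = 1.003 atm.
V constant ⇒ P ∝ T: V₃ = V₂; P₃ = P₂·(T₃/T₂) = 0.5886 atm.

P₃ ≈ 0.589 atm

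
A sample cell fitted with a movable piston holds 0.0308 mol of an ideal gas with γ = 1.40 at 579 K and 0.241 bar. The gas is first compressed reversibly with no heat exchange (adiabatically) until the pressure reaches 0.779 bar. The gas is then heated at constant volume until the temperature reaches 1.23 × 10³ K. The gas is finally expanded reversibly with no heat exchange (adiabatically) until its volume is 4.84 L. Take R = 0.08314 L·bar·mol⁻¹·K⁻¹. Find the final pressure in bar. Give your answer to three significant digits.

From PV = nRT: V₁ = nRT₁/P₁ = 6.152 L.
Reversible adiabatic, γ = 1.40: T₂ = T₁·(P₂/P₁)^((γ−1)/γ) = 809.6 K; V₂ = V₁·(P₁/P₂)^(1/γ) = 2.661 L.
Isochoric, so P/T is constant: V₃ = V₂; P₃ = P₂·(T₃/T₂) = 1.184 bar.
Reversible adiabatic, γ = 1.40: T₄ = T₃·(V₃/V₄)^(γ−1) = 968.3 K; P₄ = P₃·(V₃/V₄)^γ = 0.5123 bar.

P₄ ≈ 0.512 bar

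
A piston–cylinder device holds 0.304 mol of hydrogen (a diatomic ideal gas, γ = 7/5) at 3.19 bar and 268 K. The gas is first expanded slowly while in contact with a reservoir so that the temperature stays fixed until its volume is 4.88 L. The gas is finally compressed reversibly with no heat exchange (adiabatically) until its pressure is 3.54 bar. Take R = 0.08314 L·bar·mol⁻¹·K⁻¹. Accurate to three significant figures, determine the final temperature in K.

From PV = nRT: V₁ = nRT₁/P₁ = 2.123 L.
Isothermal, so P V is constant: T₂ = T₁; P₂ = P₁·(V₁/V₂) = 1.388 bar.
Reversible adiabatic, γ = 7/5: T₃ = T₂·(P₃/P₂)^((γ−1)/γ) = 350.2 K; V₃ = V₂·(P₂/P₃)^(1/γ) = 2.500 L.

T₃ ≈ 350 K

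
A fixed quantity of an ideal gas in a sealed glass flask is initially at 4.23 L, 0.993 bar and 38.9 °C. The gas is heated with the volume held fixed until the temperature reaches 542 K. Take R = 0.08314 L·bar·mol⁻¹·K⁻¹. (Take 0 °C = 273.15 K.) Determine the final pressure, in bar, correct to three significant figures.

P₂ ≈ 1.72 bar

Convert: T₁ = 312.0 K.
V constant ⇒ P ∝ T: V₂ = V₁; P₂ = P₁·(T₂/T₁) = 1.725 bar.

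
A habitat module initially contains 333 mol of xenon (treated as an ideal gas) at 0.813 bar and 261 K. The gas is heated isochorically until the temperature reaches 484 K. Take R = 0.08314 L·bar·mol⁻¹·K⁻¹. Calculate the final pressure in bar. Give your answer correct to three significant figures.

P₂ ≈ 1.51 bar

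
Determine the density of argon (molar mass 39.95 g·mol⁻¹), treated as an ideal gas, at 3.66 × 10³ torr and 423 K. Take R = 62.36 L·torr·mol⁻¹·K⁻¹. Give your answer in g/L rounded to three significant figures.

ρ = PM/(RT) = (3.66e+03 × 39.95) / (62.36 × 423.0)

ρ ≈ 5.54 g/L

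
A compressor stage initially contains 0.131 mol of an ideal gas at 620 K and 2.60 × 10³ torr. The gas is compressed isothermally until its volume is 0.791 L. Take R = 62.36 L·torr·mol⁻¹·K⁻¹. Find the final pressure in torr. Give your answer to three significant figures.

P₂ ≈ 6.40e+03 torr

From PV = nRT: V₁ = nRT₁/P₁ = 1.948 L.
T constant ⇒ Boyle's law P V = const: T₂ = T₁; P₂ = P₁·(V₁/V₂) = 6403 torr.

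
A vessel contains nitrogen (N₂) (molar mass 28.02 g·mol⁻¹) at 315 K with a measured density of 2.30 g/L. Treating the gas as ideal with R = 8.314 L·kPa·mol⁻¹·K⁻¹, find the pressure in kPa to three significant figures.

P ≈ 215 kPa

ρ = PM/(RT) ⇒ P = ρRT/M = (2.30 × 8.314 × 315.0) / 28.02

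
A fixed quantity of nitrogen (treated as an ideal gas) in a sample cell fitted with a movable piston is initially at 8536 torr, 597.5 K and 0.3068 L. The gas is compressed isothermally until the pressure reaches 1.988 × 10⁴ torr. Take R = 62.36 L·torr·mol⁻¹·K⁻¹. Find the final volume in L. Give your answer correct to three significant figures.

V₂ ≈ 0.132 L

Isothermal, so P V is constant: T₂ = T₁; V₂ = V₁·(P₁/P₂) = 0.1317 L.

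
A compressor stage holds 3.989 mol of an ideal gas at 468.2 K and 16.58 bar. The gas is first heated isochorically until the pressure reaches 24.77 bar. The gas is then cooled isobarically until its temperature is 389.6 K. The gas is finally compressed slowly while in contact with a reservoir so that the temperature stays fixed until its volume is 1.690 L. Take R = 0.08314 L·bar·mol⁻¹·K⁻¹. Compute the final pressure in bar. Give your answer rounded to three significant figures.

P₄ ≈ 76.5 bar

From PV = nRT: V₁ = nRT₁/P₁ = 9.365 L.
V constant ⇒ P ∝ T: V₂ = V₁; T₂ = T₁·(P₂/P₁) = 699.5 K.
Isobaric, so V/T is constant: P₃ = P₂; V₃ = V₂·(T₃/T₂) = 5.216 L.
T constant ⇒ Boyle's law P V = const: T₄ = T₃; P₄ = P₃·(V₃/V₄) = 76.46 bar.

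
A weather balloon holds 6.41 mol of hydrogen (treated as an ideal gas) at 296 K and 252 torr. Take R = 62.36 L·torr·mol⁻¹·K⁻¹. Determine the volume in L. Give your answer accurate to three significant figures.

V ≈ 470 L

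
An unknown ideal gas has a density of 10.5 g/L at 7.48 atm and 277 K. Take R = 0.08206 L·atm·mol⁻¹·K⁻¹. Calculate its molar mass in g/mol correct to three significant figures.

ρ = PM/(RT) ⇒ M = ρRT/P = (10.5 × 0.08206 × 277.0) / 7.48

M ≈ 31.9 g/mol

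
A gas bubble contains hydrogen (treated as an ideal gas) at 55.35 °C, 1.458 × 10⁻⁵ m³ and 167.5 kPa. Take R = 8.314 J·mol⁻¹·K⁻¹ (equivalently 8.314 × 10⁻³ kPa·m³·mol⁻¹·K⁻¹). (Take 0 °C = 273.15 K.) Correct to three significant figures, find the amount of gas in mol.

n ≈ 0.000894 mol

Convert: T = 328.50 K.
PV = nRT ⇒ n = PV/(RT) = (167.5 × 1.458e-05) / (8.314 × 10⁻³ × 328.50)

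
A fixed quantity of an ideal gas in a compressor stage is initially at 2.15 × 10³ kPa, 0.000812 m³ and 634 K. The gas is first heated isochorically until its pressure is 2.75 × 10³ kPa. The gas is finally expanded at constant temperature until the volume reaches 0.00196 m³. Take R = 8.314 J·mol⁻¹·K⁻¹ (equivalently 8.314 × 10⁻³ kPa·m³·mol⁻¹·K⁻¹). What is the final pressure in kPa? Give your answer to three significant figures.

Isochoric, so P/T is constant: V₂ = V₁; T₂ = T₁·(P₂/P₁) = 810.9 K.
Isothermal, so P V is constant: T₃ = T₂; P₃ = P₂·(V₂/V₃) = 1139 kPa.

P₃ ≈ 1.14e+03 kPa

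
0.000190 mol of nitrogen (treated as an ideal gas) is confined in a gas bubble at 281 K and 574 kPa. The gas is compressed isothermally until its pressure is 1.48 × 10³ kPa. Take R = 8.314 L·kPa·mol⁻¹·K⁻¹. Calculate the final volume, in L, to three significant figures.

V₂ ≈ 0.000300 L

From PV = nRT: V₁ = nRT₁/P₁ = 0.0007733 L.
Isothermal, so P V is constant: T₂ = T₁; V₂ = V₁·(P₁/P₂) = 0.0002999 L.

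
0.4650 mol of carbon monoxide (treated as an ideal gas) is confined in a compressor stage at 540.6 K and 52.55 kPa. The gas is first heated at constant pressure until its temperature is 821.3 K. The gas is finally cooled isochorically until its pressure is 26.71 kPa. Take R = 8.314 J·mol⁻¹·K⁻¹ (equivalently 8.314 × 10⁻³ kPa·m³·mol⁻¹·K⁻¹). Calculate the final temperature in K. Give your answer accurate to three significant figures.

From PV = nRT: V₁ = nRT₁/P₁ = 0.03977 m³.
P constant ⇒ V ∝ T: P₂ = P₁; V₂ = V₁·(T₂/T₁) = 0.06042 m³.
V constant ⇒ P ∝ T: V₃ = V₂; T₃ = T₂·(P₃/P₂) = 417.4 K.

T₃ ≈ 417 K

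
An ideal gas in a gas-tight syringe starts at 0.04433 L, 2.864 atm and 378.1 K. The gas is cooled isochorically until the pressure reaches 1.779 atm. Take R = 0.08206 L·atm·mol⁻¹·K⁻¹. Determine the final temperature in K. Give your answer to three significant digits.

T₂ ≈ 235 K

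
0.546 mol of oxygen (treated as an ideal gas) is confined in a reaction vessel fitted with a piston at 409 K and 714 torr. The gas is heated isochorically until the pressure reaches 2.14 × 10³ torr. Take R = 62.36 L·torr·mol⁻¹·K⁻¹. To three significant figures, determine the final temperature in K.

T₂ ≈ 1.23e+03 K

From PV = nRT: V₁ = nRT₁/P₁ = 19.50 L.
V constant ⇒ P ∝ T: V₂ = V₁; T₂ = T₁·(P₂/P₁) = 1226 K.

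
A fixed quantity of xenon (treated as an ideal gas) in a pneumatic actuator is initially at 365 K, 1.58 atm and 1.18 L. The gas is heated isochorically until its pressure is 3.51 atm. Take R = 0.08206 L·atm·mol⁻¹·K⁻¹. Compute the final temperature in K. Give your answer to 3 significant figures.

Isochoric, so P/T is constant: V₂ = V₁; T₂ = T₁·(P₂/P₁) = 810.9 K.

T₂ ≈ 811 K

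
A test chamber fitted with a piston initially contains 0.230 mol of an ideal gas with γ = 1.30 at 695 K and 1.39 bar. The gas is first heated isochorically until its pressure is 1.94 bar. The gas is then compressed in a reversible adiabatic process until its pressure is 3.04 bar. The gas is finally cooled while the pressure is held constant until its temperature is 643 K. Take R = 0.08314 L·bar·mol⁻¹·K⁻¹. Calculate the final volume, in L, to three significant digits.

From PV = nRT: V₁ = nRT₁/P₁ = 9.561 L.
V constant ⇒ P ∝ T: V₂ = V₁; T₂ = T₁·(P₂/P₁) = 970.0 K.
Reversible adiabatic, γ = 1.30: T₃ = T₂·(P₃/P₂)^((γ−1)/γ) = 1076 K; V₃ = V₂·(P₂/P₃)^(1/γ) = 6.768 L.
P constant ⇒ V ∝ T: P₄ = P₃; V₄ = V₃·(T₄/T₃) = 4.045 L.

V₄ ≈ 4.04 L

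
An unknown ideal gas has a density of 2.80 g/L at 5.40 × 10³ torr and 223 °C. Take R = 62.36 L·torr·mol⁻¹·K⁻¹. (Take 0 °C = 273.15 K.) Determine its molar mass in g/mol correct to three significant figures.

ρ = PM/(RT) ⇒ M = ρRT/P = (2.80 × 62.36 × 496.1) / 5.40e+03

M ≈ 16.0 g/mol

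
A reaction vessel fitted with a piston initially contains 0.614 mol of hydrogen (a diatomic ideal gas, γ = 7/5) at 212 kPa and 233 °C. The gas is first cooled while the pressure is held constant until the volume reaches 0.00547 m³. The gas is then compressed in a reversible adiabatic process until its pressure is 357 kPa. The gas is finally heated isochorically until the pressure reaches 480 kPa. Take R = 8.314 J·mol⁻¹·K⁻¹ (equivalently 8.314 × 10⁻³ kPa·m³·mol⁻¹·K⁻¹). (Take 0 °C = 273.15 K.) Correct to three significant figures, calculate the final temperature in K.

Convert: T₁ = 506.1 K.
From PV = nRT: V₁ = nRT₁/P₁ = 0.01219 m³.
P constant ⇒ V ∝ T: P₂ = P₁; T₂ = T₁·(V₂/V₁) = 227.2 K.
Reversible adiabatic, γ = 7/5: T₃ = T₂·(P₃/P₂)^((γ−1)/γ) = 263.6 K; V₃ = V₂·(P₂/P₃)^(1/γ) = 0.003770 m³.
Isochoric, so P/T is constant: V₄ = V₃; T₄ = T₃·(P₄/P₃) = 354.5 K.

T₄ ≈ 354 K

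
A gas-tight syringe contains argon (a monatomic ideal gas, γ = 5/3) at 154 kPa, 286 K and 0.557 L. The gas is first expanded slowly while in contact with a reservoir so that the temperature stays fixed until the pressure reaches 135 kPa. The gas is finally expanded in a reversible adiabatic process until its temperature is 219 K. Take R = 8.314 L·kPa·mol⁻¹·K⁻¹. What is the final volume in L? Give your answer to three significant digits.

V₃ ≈ 0.948 L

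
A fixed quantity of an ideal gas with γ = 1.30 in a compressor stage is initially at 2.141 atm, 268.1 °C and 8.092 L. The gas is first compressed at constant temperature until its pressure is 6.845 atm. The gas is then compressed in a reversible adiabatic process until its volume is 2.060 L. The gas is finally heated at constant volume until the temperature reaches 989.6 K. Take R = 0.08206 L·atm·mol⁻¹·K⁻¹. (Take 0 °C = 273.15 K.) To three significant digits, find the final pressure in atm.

P₄ ≈ 15.4 atm

Convert: T₁ = 541.2 K.
Isothermal, so P V is constant: T₂ = T₁; V₂ = V₁·(P₁/P₂) = 2.531 L.
Adiabatic (γ = 1.30), T V^(γ−1) and P V^γ constant: T₃ = T₂·(V₂/V₃)^(γ−1) = 575.7 K; P₃ = P₂·(V₂/V₃)^γ = 8.946 atm.
Isochoric, so P/T is constant: V₄ = V₃; P₄ = P₃·(T₄/T₃) = 15.38 atm.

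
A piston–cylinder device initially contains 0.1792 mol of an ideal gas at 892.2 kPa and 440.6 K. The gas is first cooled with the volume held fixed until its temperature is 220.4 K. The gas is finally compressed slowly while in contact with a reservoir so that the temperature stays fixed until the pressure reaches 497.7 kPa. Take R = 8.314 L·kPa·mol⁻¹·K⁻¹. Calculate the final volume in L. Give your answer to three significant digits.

V₃ ≈ 0.660 L

From PV = nRT: V₁ = nRT₁/P₁ = 0.7358 L.
V constant ⇒ P ∝ T: V₂ = V₁; P₂ = P₁·(T₂/T₁) = 446.3 kPa.
T constant ⇒ Boyle's law P V = const: T₃ = T₂; V₃ = V₂·(P₂/P₃) = 0.6598 L.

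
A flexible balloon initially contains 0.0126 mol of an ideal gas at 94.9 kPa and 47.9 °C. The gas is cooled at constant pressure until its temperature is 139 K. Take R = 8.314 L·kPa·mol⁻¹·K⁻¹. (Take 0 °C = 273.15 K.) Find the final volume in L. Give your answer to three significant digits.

V₂ ≈ 0.153 L

Convert: T₁ = 321.0 K.
From PV = nRT: V₁ = nRT₁/P₁ = 0.3544 L.
Isobaric, so V/T is constant: P₂ = P₁; V₂ = V₁·(T₂/T₁) = 0.1534 L.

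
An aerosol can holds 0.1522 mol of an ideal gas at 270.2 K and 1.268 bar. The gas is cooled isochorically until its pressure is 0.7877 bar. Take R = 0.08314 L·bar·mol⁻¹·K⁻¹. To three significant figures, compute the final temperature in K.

T₂ ≈ 168 K

From PV = nRT: V₁ = nRT₁/P₁ = 2.696 L.
Isochoric, so P/T is constant: V₂ = V₁; T₂ = T₁·(P₂/P₁) = 167.9 K.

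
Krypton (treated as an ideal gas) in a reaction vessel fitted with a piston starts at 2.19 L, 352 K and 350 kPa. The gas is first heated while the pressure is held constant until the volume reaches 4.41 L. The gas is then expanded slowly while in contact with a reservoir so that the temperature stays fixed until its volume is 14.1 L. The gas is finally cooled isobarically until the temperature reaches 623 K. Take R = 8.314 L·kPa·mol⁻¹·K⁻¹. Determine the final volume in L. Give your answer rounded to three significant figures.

V₄ ≈ 12.4 L

P constant ⇒ V ∝ T: P₂ = P₁; T₂ = T₁·(V₂/V₁) = 708.8 K.
T constant ⇒ Boyle's law P V = const: T₃ = T₂; P₃ = P₂·(V₂/V₃) = 109.5 kPa.
P constant ⇒ V ∝ T: P₄ = P₃; V₄ = V₃·(T₄/T₃) = 12.39 L.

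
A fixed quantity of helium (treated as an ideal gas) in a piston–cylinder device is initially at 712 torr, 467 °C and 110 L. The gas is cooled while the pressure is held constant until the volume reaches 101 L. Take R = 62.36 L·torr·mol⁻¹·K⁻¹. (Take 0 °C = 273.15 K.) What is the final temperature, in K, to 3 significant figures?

Convert: T₁ = 740.1 K.
Isobaric, so V/T is constant: P₂ = P₁; T₂ = T₁·(V₂/V₁) = 679.6 K.

T₂ ≈ 680 K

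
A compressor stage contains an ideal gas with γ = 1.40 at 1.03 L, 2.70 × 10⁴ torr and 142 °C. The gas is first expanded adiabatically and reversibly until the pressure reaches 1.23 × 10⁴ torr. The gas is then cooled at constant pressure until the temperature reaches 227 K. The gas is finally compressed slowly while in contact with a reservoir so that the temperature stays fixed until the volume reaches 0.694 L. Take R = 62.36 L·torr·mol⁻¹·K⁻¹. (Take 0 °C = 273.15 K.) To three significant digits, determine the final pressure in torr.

Convert: T₁ = 415.1 K.
Reversible adiabatic, γ = 1.40: T₂ = T₁·(P₂/P₁)^((γ−1)/γ) = 331.6 K; V₂ = V₁·(P₁/P₂)^(1/γ) = 1.806 L.
P constant ⇒ V ∝ T: P₃ = P₂; V₃ = V₂·(T₃/T₂) = 1.236 L.
Isothermal, so P V is constant: T₄ = T₃; P₄ = P₃·(V₃/V₄) = 2.191e+04 torr.

P₄ ≈ 2.19e+04 torr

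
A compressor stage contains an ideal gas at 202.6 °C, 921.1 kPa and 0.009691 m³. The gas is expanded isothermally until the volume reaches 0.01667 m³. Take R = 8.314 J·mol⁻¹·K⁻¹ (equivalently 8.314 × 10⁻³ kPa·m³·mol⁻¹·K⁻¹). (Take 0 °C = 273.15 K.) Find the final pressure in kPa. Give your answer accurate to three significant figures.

P₂ ≈ 535 kPa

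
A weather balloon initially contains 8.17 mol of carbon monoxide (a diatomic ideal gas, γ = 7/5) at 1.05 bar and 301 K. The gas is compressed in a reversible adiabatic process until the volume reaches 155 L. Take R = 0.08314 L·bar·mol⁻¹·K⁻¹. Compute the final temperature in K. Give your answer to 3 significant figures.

T₂ ≈ 330 K

From PV = nRT: V₁ = nRT₁/P₁ = 194.7 L.
Adiabatic (γ = 7/5), T V^(γ−1) and P V^γ constant: T₂ = T₁·(V₁/V₂)^(γ−1) = 329.8 K; P₂ = P₁·(V₁/V₂)^γ = 1.445 bar.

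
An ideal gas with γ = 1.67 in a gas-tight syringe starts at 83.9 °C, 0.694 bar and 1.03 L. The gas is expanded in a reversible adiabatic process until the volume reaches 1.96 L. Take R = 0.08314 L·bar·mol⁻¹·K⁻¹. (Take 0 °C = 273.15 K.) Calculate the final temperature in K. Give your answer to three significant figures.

Convert: T₁ = 357.0 K.
Adiabatic (γ = 1.67), T V^(γ−1) and P V^γ constant: T₂ = T₁·(V₁/V₂)^(γ−1) = 232.0 K; P₂ = P₁·(V₁/V₂)^γ = 0.2370 bar.

T₂ ≈ 232 K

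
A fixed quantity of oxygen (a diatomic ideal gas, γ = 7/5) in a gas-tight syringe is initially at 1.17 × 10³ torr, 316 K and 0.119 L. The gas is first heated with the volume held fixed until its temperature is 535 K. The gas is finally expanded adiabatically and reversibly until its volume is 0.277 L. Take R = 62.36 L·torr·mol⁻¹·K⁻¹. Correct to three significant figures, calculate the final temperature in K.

Isochoric, so P/T is constant: V₂ = V₁; P₂ = P₁·(T₂/T₁) = 1981 torr.
Reversible adiabatic, γ = 7/5: T₃ = T₂·(V₂/V₃)^(γ−1) = 381.6 K; P₃ = P₂·(V₂/V₃)^γ = 606.9 torr.

T₃ ≈ 382 K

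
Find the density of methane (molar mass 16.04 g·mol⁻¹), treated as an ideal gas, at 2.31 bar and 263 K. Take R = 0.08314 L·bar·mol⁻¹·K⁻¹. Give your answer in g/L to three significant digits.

ρ ≈ 1.69 g/L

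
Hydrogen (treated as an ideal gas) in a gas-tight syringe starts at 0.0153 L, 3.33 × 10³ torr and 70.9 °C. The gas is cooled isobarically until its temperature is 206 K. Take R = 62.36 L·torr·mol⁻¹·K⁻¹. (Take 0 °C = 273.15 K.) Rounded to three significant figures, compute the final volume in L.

V₂ ≈ 0.00916 L

Convert: T₁ = 344.0 K.
Isobaric, so V/T is constant: P₂ = P₁; V₂ = V₁·(T₂/T₁) = 0.009161 L.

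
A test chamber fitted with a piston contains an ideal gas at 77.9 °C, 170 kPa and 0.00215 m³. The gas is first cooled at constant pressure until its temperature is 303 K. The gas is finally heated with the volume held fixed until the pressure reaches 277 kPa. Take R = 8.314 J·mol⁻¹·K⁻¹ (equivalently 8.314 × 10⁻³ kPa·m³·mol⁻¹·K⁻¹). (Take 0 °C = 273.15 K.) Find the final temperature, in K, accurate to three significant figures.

Convert: T₁ = 351.0 K.
P constant ⇒ V ∝ T: P₂ = P₁; V₂ = V₁·(T₂/T₁) = 0.001856 m³.
Isochoric, so P/T is constant: V₃ = V₂; T₃ = T₂·(P₃/P₂) = 493.7 K.

T₃ ≈ 494 K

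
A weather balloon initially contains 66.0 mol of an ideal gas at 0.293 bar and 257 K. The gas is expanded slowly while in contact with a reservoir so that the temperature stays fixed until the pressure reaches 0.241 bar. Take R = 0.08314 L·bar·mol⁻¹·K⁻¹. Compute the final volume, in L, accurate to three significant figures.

From PV = nRT: V₁ = nRT₁/P₁ = 4813 L.
T constant ⇒ Boyle's law P V = const: T₂ = T₁; V₂ = V₁·(P₁/P₂) = 5852 L.

V₂ ≈ 5.85e+03 L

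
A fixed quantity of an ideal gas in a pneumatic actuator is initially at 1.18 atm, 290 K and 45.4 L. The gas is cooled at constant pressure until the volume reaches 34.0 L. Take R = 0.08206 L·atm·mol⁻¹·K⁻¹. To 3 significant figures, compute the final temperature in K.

P constant ⇒ V ∝ T: P₂ = P₁; T₂ = T₁·(V₂/V₁) = 217.2 K.

T₂ ≈ 217 K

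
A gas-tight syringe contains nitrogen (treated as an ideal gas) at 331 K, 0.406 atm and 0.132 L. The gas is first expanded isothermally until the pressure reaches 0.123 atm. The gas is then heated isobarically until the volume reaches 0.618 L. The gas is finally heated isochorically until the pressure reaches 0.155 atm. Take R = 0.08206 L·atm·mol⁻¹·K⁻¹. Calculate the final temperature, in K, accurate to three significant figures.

T constant ⇒ Boyle's law P V = const: T₂ = T₁; V₂ = V₁·(P₁/P₂) = 0.4357 L.
Isobaric, so V/T is constant: P₃ = P₂; T₃ = T₂·(V₃/V₂) = 469.5 K.
Isochoric, so P/T is constant: V₄ = V₃; T₄ = T₃·(P₄/P₃) = 591.6 K.

T₄ ≈ 592 K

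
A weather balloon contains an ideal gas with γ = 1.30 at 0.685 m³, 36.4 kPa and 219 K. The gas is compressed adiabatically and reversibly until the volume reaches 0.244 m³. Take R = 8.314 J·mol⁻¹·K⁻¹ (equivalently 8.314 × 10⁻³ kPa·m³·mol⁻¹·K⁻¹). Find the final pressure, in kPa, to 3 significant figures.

Reversible adiabatic, γ = 1.30: T₂ = T₁·(V₁/V₂)^(γ−1) = 298.5 K; P₂ = P₁·(V₁/V₂)^γ = 139.3 kPa.

P₂ ≈ 139 kPa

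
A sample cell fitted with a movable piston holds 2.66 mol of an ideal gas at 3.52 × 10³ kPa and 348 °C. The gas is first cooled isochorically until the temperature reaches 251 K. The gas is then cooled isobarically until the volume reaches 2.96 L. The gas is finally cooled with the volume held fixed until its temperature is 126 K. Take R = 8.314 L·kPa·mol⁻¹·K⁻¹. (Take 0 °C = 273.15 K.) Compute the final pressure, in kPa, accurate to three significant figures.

Convert: T₁ = 621.1 K.
From PV = nRT: V₁ = nRT₁/P₁ = 3.903 L.
V constant ⇒ P ∝ T: V₂ = V₁; P₂ = P₁·(T₂/T₁) = 1422 kPa.
P constant ⇒ V ∝ T: P₃ = P₂; T₃ = T₂·(V₃/V₂) = 190.4 K.
Isochoric, so P/T is constant: V₄ = V₃; P₄ = P₃·(T₄/T₃) = 941.4 kPa.

P₄ ≈ 941 kPa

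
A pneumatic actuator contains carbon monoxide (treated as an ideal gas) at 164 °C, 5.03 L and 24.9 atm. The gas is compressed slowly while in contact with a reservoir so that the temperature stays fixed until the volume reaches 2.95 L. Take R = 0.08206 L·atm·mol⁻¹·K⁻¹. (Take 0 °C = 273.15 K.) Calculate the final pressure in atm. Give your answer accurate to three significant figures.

Convert: T₁ = 437.1 K.
T constant ⇒ Boyle's law P V = const: T₂ = T₁; P₂ = P₁·(V₁/V₂) = 42.46 atm.

P₂ ≈ 42.5 atm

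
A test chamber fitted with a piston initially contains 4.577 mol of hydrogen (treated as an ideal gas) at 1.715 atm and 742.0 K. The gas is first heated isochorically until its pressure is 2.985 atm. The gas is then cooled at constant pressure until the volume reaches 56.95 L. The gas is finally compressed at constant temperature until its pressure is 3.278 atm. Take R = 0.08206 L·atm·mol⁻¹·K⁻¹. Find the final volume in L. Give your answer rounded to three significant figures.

V₄ ≈ 51.9 L

From PV = nRT: V₁ = nRT₁/P₁ = 162.5 L.
V constant ⇒ P ∝ T: V₂ = V₁; T₂ = T₁·(P₂/P₁) = 1291 K.
P constant ⇒ V ∝ T: P₃ = P₂; T₃ = T₂·(V₃/V₂) = 452.6 K.
T constant ⇒ Boyle's law P V = const: T₄ = T₃; V₄ = V₃·(P₃/P₄) = 51.86 L.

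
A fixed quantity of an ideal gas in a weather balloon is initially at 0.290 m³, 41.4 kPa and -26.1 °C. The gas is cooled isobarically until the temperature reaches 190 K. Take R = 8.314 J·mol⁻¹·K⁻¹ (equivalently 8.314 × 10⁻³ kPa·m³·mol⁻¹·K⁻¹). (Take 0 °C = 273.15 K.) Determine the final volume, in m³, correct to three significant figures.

Convert: T₁ = 247.0 K.
P constant ⇒ V ∝ T: P₂ = P₁; V₂ = V₁·(T₂/T₁) = 0.2230 m³.

V₂ ≈ 0.223 m³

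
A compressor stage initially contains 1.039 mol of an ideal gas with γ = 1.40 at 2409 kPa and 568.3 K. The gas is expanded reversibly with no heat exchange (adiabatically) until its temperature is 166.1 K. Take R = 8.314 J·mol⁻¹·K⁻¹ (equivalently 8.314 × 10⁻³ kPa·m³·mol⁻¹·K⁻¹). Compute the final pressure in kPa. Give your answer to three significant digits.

From PV = nRT: V₁ = nRT₁/P₁ = 0.002038 m³.
Reversible adiabatic, γ = 1.40: P₂ = P₁·(T₂/T₁)^(γ/(γ−1)) = 32.52 kPa; V₂ = V₁·(T₁/T₂)^(1/(γ−1)) = 0.04413 m³.

P₂ ≈ 32.5 kPa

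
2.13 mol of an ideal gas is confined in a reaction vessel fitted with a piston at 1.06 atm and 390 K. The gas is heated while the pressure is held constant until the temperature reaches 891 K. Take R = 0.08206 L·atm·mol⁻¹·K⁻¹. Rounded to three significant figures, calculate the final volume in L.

V₂ ≈ 147 L

From PV = nRT: V₁ = nRT₁/P₁ = 64.31 L.
Isobaric, so V/T is constant: P₂ = P₁; V₂ = V₁·(T₂/T₁) = 146.9 L.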